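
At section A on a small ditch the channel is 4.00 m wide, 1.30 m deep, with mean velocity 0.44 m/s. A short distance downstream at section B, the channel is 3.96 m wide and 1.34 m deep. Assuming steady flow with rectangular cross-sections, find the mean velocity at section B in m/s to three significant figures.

Q = A₁V₁ = (4.00×1.30) × 0.44 = 2.288 m³/s
A₂ = 3.96 × 1.34 = 5.306 m²
V₂ = Q/A₂ = 2.288/5.306 = 0.4312 m/s

0.431 m/s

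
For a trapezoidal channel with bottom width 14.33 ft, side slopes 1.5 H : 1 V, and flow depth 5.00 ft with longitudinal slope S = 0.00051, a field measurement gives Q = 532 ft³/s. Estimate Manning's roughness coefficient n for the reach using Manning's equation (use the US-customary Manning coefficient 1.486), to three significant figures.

0.0155

A = (b + z·y)·y = (14.33 + 1.5×5.00)×5.00 = 109.2 ft²
P = b + 2y√(1+z²) = 14.33 + 2×5.00×√(1+1.5²) = 32.36 ft
R = A/P = 109.2/32.36 = 3.373 ft
n = (1.486/Q)·A·R^(2/3)·S^(1/2) = (1.486/532) × 109.2 × 2.249 × 0.02258 = 0.01549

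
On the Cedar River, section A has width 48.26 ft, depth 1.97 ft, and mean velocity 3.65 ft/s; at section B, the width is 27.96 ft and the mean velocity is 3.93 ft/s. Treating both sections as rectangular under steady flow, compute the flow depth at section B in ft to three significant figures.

3.16 ft

Q = A₁V₁ = (48.26×1.97) × 3.65 = 347.0 ft³/s
d₂ = Q/(b₂ V₂) = 347.0/(27.96×3.93) = 3.158 ft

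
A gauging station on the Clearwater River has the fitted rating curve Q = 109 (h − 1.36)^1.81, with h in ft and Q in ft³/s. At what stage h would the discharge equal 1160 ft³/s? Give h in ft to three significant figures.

5.05 ft

h − h₀ = (Q/C)^(1/b) = (1160/109)^(1/1.81) = 3.693 ft
h = 1.36 + 3.693 = 5.053 ft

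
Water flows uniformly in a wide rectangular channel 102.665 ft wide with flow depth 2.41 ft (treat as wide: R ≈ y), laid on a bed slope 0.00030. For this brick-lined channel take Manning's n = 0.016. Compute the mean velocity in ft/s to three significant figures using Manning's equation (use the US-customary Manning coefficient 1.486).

A = b·y = 102.665 × 2.41 = 247.4 ft²
Wide channel: R ≈ y = 2.41 ft
Q = (1.486/n)·A·R^(2/3)·S^(1/2) = (1.486/0.016) × 247.4 × 2.410^(2/3) × 0.00030^(1/2) = 715.4 ft³/s
V = Q/A = 715.4/247.4 = 2.892 ft/s

2.89 ft/s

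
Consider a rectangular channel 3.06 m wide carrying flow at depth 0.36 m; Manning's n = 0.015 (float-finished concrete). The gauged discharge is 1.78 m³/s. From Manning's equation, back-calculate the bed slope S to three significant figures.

0.00304

A = b·y = 3.06 × 0.36 = 1.102 m²
P = b + 2y = 3.06 + 2×0.36 = 3.780 m
R = A/P = 1.102/3.780 = 0.2914 m
S = (Q·n / (1·A·R^(2/3)))² = (1.78×0.015 / (1×1.102×0.4396))² = 0.003040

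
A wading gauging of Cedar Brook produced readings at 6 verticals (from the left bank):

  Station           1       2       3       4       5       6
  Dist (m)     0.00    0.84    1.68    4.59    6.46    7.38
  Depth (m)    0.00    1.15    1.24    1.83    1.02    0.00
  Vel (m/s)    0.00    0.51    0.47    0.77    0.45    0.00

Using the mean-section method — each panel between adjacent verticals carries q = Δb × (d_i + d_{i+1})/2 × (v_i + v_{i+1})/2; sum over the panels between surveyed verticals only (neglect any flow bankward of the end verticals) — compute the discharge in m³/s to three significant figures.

5.12 m³/s

Panel 1-2: Δb = 0.84 m, d̄ = (0.00+1.15)/2 = 0.575, v̄ = (0.00+0.51)/2 = 0.255 → q = 0.84×0.575×0.255 = 0.1232 m³/s
Panel 2-3: Δb = 0.84 m, d̄ = (1.15+1.24)/2 = 1.195, v̄ = (0.51+0.47)/2 = 0.49 → q = 0.84×1.195×0.49 = 0.4919 m³/s
Panel 3-4: Δb = 2.91 m, d̄ = (1.24+1.83)/2 = 1.535, v̄ = (0.47+0.77)/2 = 0.62 → q = 2.91×1.535×0.62 = 2.769 m³/s
Panel 4-5: Δb = 1.87 m, d̄ = (1.83+1.02)/2 = 1.425, v̄ = (0.77+0.45)/2 = 0.61 → q = 1.87×1.425×0.61 = 1.625 m³/s
Panel 5-6: Δb = 0.92 m, d̄ = (1.02+0.00)/2 = 0.51, v̄ = (0.45+0.00)/2 = 0.225 → q = 0.92×0.51×0.225 = 0.1056 m³/s
Q = Σ q = 5.116 m³/s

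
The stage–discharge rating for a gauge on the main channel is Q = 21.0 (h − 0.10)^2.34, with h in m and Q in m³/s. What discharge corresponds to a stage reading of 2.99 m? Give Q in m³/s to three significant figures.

Q = 21.0 × (2.99 − 0.10)^2.34 = 21.0 × 2.89^2.34 = 251.6 m³/s

252 m³/s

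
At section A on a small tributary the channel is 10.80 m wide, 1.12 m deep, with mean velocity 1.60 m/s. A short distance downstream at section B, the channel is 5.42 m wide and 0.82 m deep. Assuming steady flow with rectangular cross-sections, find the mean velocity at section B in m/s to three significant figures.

Q = A₁V₁ = (10.80×1.12) × 1.60 = 19.35 m³/s
A₂ = 5.42 × 0.82 = 4.444 m²
V₂ = Q/A₂ = 19.35/4.444 = 4.355 m/s

4.35 m/s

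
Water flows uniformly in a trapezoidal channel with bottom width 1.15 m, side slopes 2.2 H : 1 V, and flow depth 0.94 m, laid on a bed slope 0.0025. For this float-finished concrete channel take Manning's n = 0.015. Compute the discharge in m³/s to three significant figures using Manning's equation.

A = (b + z·y)·y = (1.15 + 2.2×0.94)×0.94 = 3.025 m²
P = b + 2y√(1+z²) = 1.15 + 2×0.94×√(1+2.2²) = 5.693 m
R = A/P = 3.025/5.693 = 0.5313 m
Q = (1/n)·A·R^(2/3)·S^(1/2) = (1/0.015) × 3.025 × 0.5313^(2/3) × 0.0025^(1/2) = 6.614 m³/s

6.61 m³/s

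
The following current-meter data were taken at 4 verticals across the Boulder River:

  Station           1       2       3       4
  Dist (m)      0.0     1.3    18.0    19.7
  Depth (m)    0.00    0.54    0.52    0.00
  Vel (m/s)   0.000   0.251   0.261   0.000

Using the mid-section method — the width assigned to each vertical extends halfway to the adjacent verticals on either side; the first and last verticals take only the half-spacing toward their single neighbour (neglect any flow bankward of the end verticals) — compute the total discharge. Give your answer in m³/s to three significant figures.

w_2 = (18.0 − 0.0)/2 = 9 m; q_2 = 0.251 × 0.54 × 9 = 1.220 m³/s
w_3 = (19.7 − 1.3)/2 = 9.2 m; q_3 = 0.261 × 0.52 × 9.2 = 1.249 m³/s
Stations 1, 4 contribute zero (depth or velocity is 0).
Q = Σ qᵢ = 2.468 m³/s

2.47 m³/s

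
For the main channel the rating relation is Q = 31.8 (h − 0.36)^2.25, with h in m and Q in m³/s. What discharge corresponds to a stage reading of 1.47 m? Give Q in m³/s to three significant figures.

40.2 m³/s

Q = 31.8 × (1.47 − 0.36)^2.25 = 31.8 × 1.11^2.25 = 40.22 m³/s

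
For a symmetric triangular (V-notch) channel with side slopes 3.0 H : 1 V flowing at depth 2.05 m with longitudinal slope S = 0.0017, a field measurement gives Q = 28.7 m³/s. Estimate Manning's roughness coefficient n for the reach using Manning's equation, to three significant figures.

0.0178

A = z·y² = 3.0×2.05² = 12.61 m²
P = 2y√(1+z²) = 2×2.05×√(1+3.0²) = 12.97 m
R = A/P = 12.61/12.97 = 0.9724 m
n = (1/Q)·A·R^(2/3)·S^(1/2) = (1/28.7) × 12.61 × 0.9815 × 0.04123 = 0.01778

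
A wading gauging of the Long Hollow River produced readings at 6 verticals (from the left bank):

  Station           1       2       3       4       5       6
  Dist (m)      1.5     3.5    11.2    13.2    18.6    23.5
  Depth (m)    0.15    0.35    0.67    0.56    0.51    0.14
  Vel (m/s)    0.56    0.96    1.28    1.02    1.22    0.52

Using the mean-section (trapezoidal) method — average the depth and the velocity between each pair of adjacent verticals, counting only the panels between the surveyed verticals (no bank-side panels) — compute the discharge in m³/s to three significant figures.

Panel 1-2: Δb = 2 m, d̄ = (0.15+0.35)/2 = 0.25, v̄ = (0.56+0.96)/2 = 0.76 → q = 2×0.25×0.76 = 0.3800 m³/s
Panel 2-3: Δb = 7.7 m, d̄ = (0.35+0.67)/2 = 0.51, v̄ = (0.96+1.28)/2 = 1.12 → q = 7.7×0.51×1.12 = 4.398 m³/s
Panel 3-4: Δb = 2 m, d̄ = (0.67+0.56)/2 = 0.615, v̄ = (1.28+1.02)/2 = 1.15 → q = 2×0.615×1.15 = 1.415 m³/s
Panel 4-5: Δb = 5.4 m, d̄ = (0.56+0.51)/2 = 0.535, v̄ = (1.02+1.22)/2 = 1.12 → q = 5.4×0.535×1.12 = 3.236 m³/s
Panel 5-6: Δb = 4.9 m, d̄ = (0.51+0.14)/2 = 0.325, v̄ = (1.22+0.52)/2 = 0.87 → q = 4.9×0.325×0.87 = 1.385 m³/s
Q = Σ q = 10.81 m³/s

10.8 m³/s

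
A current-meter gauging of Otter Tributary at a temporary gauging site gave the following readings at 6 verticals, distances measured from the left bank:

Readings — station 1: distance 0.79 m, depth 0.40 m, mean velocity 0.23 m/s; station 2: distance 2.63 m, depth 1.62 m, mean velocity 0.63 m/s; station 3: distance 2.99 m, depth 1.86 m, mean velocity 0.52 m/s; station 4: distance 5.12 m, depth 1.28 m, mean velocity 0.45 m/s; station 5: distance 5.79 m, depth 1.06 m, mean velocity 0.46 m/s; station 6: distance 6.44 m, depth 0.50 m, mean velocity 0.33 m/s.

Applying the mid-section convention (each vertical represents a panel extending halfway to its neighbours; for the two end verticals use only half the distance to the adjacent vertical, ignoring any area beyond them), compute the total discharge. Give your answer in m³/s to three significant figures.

3.59 m³/s

w_1 = (2.63 − 0.79)/2 = 0.92 m; q_1 = 0.23 × 0.40 × 0.92 = 0.08464 m³/s
w_2 = (2.99 − 0.79)/2 = 1.1 m; q_2 = 0.63 × 1.62 × 1.1 = 1.123 m³/s
w_3 = (5.12 − 2.63)/2 = 1.245 m; q_3 = 0.52 × 1.86 × 1.245 = 1.204 m³/s
w_4 = (5.79 − 2.99)/2 = 1.4 m; q_4 = 0.45 × 1.28 × 1.4 = 0.8064 m³/s
w_5 = (6.44 − 5.12)/2 = 0.66 m; q_5 = 0.46 × 1.06 × 0.66 = 0.3218 m³/s
w_6 = (6.44 − 5.79)/2 = 0.325 m; q_6 = 0.33 × 0.50 × 0.325 = 0.05363 m³/s
Q = Σ qᵢ = 3.593 m³/s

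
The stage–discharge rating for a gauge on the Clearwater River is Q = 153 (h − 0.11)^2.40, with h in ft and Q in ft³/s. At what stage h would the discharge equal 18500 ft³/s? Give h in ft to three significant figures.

h − h₀ = (Q/C)^(1/b) = (18500/153)^(1/2.40) = 7.374 ft
h = 0.11 + 7.374 = 7.484 ft

7.48 ft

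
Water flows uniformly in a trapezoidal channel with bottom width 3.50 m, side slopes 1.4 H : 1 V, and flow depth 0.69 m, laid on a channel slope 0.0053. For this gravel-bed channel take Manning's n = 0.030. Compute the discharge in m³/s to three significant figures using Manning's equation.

A = (b + z·y)·y = (3.50 + 1.4×0.69)×0.69 = 3.082 m²
P = b + 2y√(1+z²) = 3.50 + 2×0.69×√(1+1.4²) = 5.874 m
R = A/P = 3.082/5.874 = 0.5246 m
Q = (1/n)·A·R^(2/3)·S^(1/2) = (1/0.030) × 3.082 × 0.5246^(2/3) × 0.0053^(1/2) = 4.864 m³/s

4.86 m³/s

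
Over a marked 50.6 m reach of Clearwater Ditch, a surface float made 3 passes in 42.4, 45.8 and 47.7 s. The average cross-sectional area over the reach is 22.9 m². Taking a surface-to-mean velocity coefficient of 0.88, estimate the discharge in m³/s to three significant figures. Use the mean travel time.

t̄ = (42.4 + 45.8 + 47.7) / 3 = 45.3 s
v_surface = L / t̄ = 50.6 / 45.3 = 1.117 m/s
v_mean = 0.88 × 1.117 = 0.9830 m/s
Q = A × v_mean = 22.9 × 0.9830 = 22.51 m³/s

22.5 m³/s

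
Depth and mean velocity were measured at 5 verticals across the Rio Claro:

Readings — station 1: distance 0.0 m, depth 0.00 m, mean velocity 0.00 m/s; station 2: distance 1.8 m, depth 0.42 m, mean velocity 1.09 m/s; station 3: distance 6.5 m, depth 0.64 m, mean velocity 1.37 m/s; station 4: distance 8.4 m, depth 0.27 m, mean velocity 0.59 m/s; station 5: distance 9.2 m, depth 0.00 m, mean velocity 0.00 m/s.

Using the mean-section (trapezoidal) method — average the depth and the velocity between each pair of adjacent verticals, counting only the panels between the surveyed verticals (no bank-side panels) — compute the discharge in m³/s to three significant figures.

4.15 m³/s

Panel 1-2: Δb = 1.8 m, d̄ = (0.00+0.42)/2 = 0.21, v̄ = (0.00+1.09)/2 = 0.545 → q = 1.8×0.21×0.545 = 0.2060 m³/s
Panel 2-3: Δb = 4.7 m, d̄ = (0.42+0.64)/2 = 0.53, v̄ = (1.09+1.37)/2 = 1.23 → q = 4.7×0.53×1.23 = 3.064 m³/s
Panel 3-4: Δb = 1.9 m, d̄ = (0.64+0.27)/2 = 0.455, v̄ = (1.37+0.59)/2 = 0.98 → q = 1.9×0.455×0.98 = 0.8472 m³/s
Panel 4-5: Δb = 0.8 m, d̄ = (0.27+0.00)/2 = 0.135, v̄ = (0.59+0.00)/2 = 0.295 → q = 0.8×0.135×0.295 = 0.03186 m³/s
Q = Σ q = 4.149 m³/s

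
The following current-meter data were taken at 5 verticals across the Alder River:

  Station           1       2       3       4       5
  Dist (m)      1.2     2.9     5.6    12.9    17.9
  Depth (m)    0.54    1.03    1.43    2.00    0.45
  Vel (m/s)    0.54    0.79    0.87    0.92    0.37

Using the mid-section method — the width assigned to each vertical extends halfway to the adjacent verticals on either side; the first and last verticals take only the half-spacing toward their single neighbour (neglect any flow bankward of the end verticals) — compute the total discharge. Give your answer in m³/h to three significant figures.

w_1 = (2.9 − 1.2)/2 = 0.85 m; q_1 = 0.54 × 0.54 × 0.85 = 0.2479 m³/s
w_2 = (5.6 − 1.2)/2 = 2.2 m; q_2 = 0.79 × 1.03 × 2.2 = 1.790 m³/s
w_3 = (12.9 − 2.9)/2 = 5 m; q_3 = 0.87 × 1.43 × 5 = 6.221 m³/s
w_4 = (17.9 − 5.6)/2 = 6.15 m; q_4 = 0.92 × 2.00 × 6.15 = 11.32 m³/s
w_5 = (17.9 − 12.9)/2 = 2.5 m; q_5 = 0.37 × 0.45 × 2.5 = 0.4163 m³/s
Q = Σ qᵢ = 19.99 m³/s
= 19.99 × 3600 = 71970 m³/h

72000 m³/h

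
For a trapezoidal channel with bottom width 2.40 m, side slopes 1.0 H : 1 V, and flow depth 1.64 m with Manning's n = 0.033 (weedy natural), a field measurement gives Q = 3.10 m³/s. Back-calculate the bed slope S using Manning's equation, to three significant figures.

0.000258

A = (b + z·y)·y = (2.40 + 1.0×1.64)×1.64 = 6.626 m²
P = b + 2y√(1+z²) = 2.40 + 2×1.64×√(1+1.0²) = 7.039 m
R = A/P = 6.626/7.039 = 0.9413 m
S = (Q·n / (1·A·R^(2/3)))² = (3.10×0.033 / (1×6.626×0.9605))² = 0.0002584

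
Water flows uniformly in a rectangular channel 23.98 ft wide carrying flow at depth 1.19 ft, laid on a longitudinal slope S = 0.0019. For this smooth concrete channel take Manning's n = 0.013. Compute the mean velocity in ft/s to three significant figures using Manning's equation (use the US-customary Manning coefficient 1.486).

5.25 ft/s

A = b·y = 23.98 × 1.19 = 28.54 ft²
P = b + 2y = 23.98 + 2×1.19 = 26.36 ft
R = A/P = 28.54/26.36 = 1.083 ft
Q = (1.486/n)·A·R^(2/3)·S^(1/2) = (1.486/0.013) × 28.54 × 1.083^(2/3) × 0.0019^(1/2) = 149.9 ft³/s
V = Q/A = 149.9/28.54 = 5.253 ft/s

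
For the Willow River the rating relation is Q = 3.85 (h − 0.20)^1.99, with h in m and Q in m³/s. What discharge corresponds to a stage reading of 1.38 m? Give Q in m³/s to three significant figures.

5.35 m³/s

Q = 3.85 × (1.38 − 0.20)^1.99 = 3.85 × 1.18^1.99 = 5.352 m³/s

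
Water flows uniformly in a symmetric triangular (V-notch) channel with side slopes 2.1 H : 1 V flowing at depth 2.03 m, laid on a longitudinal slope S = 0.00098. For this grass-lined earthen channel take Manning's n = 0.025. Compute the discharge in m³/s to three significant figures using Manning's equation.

10.2 m³/s

A = z·y² = 2.1×2.03² = 8.654 m²
P = 2y√(1+z²) = 2×2.03×√(1+2.1²) = 9.443 m
R = A/P = 8.654/9.443 = 0.9164 m
Q = (1/n)·A·R^(2/3)·S^(1/2) = (1/0.025) × 8.654 × 0.9164^(2/3) × 0.00098^(1/2) = 10.22 m³/s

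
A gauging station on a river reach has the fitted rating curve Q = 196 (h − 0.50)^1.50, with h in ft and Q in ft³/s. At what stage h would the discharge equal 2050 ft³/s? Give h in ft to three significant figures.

5.28 ft

h − h₀ = (Q/C)^(1/b) = (2050/196)^(1/1.50) = 4.783 ft
h = 0.50 + 4.783 = 5.283 ft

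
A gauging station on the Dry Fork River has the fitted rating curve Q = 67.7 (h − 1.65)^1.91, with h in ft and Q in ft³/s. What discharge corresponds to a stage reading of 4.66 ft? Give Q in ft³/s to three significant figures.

555 ft³/s

Q = 67.7 × (4.66 − 1.65)^1.91 = 67.7 × 3.01^1.91 = 555.5 ft³/s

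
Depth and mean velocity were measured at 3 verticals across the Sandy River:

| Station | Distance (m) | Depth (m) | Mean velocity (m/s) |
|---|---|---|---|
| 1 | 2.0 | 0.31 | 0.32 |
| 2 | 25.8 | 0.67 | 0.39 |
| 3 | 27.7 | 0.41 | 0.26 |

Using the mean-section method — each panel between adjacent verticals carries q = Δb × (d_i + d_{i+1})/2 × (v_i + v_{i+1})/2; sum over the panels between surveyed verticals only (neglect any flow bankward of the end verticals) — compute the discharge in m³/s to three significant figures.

4.47 m³/s

Panel 1-2: Δb = 23.8 m, d̄ = (0.31+0.67)/2 = 0.49, v̄ = (0.32+0.39)/2 = 0.355 → q = 23.8×0.49×0.355 = 4.140 m³/s
Panel 2-3: Δb = 1.9 m, d̄ = (0.67+0.41)/2 = 0.54, v̄ = (0.39+0.26)/2 = 0.325 → q = 1.9×0.54×0.325 = 0.3335 m³/s
Q = Σ q = 4.473 m³/s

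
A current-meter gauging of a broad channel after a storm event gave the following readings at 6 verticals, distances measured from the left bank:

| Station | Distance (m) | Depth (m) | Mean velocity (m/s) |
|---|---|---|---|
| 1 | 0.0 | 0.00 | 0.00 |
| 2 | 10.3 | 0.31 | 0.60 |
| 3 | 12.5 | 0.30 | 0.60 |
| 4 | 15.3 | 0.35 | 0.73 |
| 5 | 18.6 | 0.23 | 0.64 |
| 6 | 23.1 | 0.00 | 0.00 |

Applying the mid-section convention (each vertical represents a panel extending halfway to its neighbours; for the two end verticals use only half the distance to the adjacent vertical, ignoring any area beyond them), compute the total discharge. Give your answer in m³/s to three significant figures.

w_2 = (12.5 − 0.0)/2 = 6.25 m; q_2 = 0.60 × 0.31 × 6.25 = 1.163 m³/s
w_3 = (15.3 − 10.3)/2 = 2.5 m; q_3 = 0.60 × 0.30 × 2.5 = 0.4500 m³/s
w_4 = (18.6 − 12.5)/2 = 3.05 m; q_4 = 0.73 × 0.35 × 3.05 = 0.7793 m³/s
w_5 = (23.1 − 15.3)/2 = 3.9 m; q_5 = 0.64 × 0.23 × 3.9 = 0.5741 m³/s
Stations 1, 6 contribute zero (depth or velocity is 0).
Q = Σ qᵢ = 2.966 m³/s

2.97 m³/s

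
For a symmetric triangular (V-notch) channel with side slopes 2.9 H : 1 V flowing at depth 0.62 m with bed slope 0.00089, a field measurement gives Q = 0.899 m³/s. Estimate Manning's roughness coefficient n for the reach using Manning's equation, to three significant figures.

A = z·y² = 2.9×0.62² = 1.115 m²
P = 2y√(1+z²) = 2×0.62×√(1+2.9²) = 3.804 m
R = A/P = 1.115/3.804 = 0.2931 m
n = (1/Q)·A·R^(2/3)·S^(1/2) = (1/0.899) × 1.115 × 0.4412 × 0.02983 = 0.01632

0.0163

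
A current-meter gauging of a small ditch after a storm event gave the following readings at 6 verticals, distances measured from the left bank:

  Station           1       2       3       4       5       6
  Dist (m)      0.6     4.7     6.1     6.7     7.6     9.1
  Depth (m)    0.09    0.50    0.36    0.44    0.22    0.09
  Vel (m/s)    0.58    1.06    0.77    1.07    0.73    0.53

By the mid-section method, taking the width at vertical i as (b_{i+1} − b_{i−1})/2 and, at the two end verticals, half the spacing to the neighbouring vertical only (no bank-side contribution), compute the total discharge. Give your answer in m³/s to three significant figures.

w_1 = (4.7 − 0.6)/2 = 2.05 m; q_1 = 0.58 × 0.09 × 2.05 = 0.1070 m³/s
w_2 = (6.1 − 0.6)/2 = 2.75 m; q_2 = 1.06 × 0.50 × 2.75 = 1.458 m³/s
w_3 = (6.7 − 4.7)/2 = 1 m; q_3 = 0.77 × 0.36 × 1 = 0.2772 m³/s
w_4 = (7.6 − 6.1)/2 = 0.75 m; q_4 = 1.07 × 0.44 × 0.75 = 0.3531 m³/s
w_5 = (9.1 − 6.7)/2 = 1.2 m; q_5 = 0.73 × 0.22 × 1.2 = 0.1927 m³/s
w_6 = (9.1 − 7.6)/2 = 0.75 m; q_6 = 0.53 × 0.09 × 0.75 = 0.03578 m³/s
Q = Σ qᵢ = 2.423 m³/s

2.42 m³/s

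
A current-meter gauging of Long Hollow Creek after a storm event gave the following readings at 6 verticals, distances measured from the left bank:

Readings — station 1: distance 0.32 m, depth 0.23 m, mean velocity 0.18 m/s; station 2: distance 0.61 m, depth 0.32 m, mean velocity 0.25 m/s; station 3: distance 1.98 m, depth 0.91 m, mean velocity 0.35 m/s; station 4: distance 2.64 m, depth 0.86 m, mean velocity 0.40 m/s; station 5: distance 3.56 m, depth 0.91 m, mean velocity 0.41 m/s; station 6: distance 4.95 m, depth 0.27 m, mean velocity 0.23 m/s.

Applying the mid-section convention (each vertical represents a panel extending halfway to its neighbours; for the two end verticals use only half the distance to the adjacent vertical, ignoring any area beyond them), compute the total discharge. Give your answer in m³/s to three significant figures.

w_1 = (0.61 − 0.32)/2 = 0.145 m; q_1 = 0.18 × 0.23 × 0.145 = 0.006003 m³/s
w_2 = (1.98 − 0.32)/2 = 0.83 m; q_2 = 0.25 × 0.32 × 0.83 = 0.06640 m³/s
w_3 = (2.64 − 0.61)/2 = 1.015 m; q_3 = 0.35 × 0.91 × 1.015 = 0.3233 m³/s
w_4 = (3.56 − 1.98)/2 = 0.79 m; q_4 = 0.40 × 0.86 × 0.79 = 0.2718 m³/s
w_5 = (4.95 − 2.64)/2 = 1.155 m; q_5 = 0.41 × 0.91 × 1.155 = 0.4309 m³/s
w_6 = (4.95 − 3.56)/2 = 0.695 m; q_6 = 0.23 × 0.27 × 0.695 = 0.04316 m³/s
Q = Σ qᵢ = 1.142 m³/s

1.14 m³/s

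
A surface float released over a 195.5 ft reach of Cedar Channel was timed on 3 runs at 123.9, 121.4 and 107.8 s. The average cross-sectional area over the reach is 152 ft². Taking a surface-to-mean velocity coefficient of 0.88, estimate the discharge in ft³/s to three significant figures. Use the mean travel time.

222 ft³/s

t̄ = (123.9 + 121.4 + 107.8) / 3 = 117.7 s
v_surface = L / t̄ = 195.5 / 117.7 = 1.661 ft/s
v_mean = 0.88 × 1.661 = 1.462 ft/s
Q = A × v_mean = 152 × 1.462 = 222.2 ft³/s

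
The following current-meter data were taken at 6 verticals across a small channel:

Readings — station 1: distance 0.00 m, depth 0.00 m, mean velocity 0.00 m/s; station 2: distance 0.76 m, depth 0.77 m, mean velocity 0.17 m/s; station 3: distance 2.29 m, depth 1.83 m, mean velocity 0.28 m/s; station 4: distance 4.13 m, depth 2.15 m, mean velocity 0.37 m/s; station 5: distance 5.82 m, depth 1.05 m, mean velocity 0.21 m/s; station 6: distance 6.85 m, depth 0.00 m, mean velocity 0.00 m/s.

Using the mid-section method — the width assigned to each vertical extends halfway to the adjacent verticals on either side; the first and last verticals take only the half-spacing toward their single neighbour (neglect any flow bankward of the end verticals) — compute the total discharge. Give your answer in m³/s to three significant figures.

w_2 = (2.29 − 0.00)/2 = 1.145 m; q_2 = 0.17 × 0.77 × 1.145 = 0.1499 m³/s
w_3 = (4.13 − 0.76)/2 = 1.685 m; q_3 = 0.28 × 1.83 × 1.685 = 0.8634 m³/s
w_4 = (5.82 − 2.29)/2 = 1.765 m; q_4 = 0.37 × 2.15 × 1.765 = 1.404 m³/s
w_5 = (6.85 − 4.13)/2 = 1.36 m; q_5 = 0.21 × 1.05 × 1.36 = 0.2999 m³/s
Stations 1, 6 contribute zero (depth or velocity is 0).
Q = Σ qᵢ = 2.717 m³/s

2.72 m³/s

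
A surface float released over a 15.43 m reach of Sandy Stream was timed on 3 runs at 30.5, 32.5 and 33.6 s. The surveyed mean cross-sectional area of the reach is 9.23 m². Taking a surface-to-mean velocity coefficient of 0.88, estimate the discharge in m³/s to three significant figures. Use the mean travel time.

3.89 m³/s

t̄ = (30.5 + 32.5 + 33.6) / 3 = 32.2 s
v_surface = L / t̄ = 15.43 / 32.2 = 0.4792 m/s
v_mean = 0.88 × 0.4792 = 0.4217 m/s
Q = A × v_mean = 9.23 × 0.4217 = 3.892 m³/s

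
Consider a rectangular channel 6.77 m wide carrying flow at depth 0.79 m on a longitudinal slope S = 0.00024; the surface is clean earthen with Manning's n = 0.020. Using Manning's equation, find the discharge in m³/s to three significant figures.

3.08 m³/s

A = b·y = 6.77 × 0.79 = 5.348 m²
P = b + 2y = 6.77 + 2×0.79 = 8.350 m
R = A/P = 5.348/8.350 = 0.6405 m
Q = (1/n)·A·R^(2/3)·S^(1/2) = (1/0.020) × 5.348 × 0.6405^(2/3) × 0.00024^(1/2) = 3.078 m³/s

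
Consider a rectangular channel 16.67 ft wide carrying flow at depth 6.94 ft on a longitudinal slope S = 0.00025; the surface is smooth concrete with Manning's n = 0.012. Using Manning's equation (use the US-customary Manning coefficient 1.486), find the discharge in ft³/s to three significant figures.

A = b·y = 16.67 × 6.94 = 115.7 ft²
P = b + 2y = 16.67 + 2×6.94 = 30.55 ft
R = A/P = 115.7/30.55 = 3.787 ft
Q = (1.486/n)·A·R^(2/3)·S^(1/2) = (1.486/0.012) × 115.7 × 3.787^(2/3) × 0.00025^(1/2) = 550.3 ft³/s

550 ft³/s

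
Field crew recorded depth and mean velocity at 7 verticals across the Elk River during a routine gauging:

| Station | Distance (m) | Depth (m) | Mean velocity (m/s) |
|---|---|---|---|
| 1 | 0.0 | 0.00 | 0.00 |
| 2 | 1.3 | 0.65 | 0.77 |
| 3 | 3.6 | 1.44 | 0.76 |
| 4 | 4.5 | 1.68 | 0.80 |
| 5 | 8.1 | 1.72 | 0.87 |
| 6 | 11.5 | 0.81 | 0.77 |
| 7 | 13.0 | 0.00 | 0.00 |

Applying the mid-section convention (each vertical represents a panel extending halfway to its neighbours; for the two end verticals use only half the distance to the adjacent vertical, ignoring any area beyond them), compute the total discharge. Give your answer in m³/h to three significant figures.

44800 m³/h

w_2 = (3.6 − 0.0)/2 = 1.8 m; q_2 = 0.77 × 0.65 × 1.8 = 0.9009 m³/s
w_3 = (4.5 − 1.3)/2 = 1.6 m; q_3 = 0.76 × 1.44 × 1.6 = 1.751 m³/s
w_4 = (8.1 − 3.6)/2 = 2.25 m; q_4 = 0.80 × 1.68 × 2.25 = 3.024 m³/s
w_5 = (11.5 − 4.5)/2 = 3.5 m; q_5 = 0.87 × 1.72 × 3.5 = 5.237 m³/s
w_6 = (13.0 − 8.1)/2 = 2.45 m; q_6 = 0.77 × 0.81 × 2.45 = 1.528 m³/s
Stations 1, 7 contribute zero (depth or velocity is 0).
Q = Σ qᵢ = 12.44 m³/s
= 12.44 × 3600 = 44790 m³/h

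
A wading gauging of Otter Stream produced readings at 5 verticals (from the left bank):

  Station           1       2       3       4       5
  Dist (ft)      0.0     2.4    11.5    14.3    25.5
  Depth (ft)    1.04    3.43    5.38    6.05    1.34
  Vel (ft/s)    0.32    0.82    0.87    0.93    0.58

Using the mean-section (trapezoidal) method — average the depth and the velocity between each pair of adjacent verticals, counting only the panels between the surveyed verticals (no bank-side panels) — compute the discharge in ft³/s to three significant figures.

82.6 ft³/s

Panel 1-2: Δb = 2.4 ft, d̄ = (1.04+3.43)/2 = 2.235, v̄ = (0.32+0.82)/2 = 0.57 → q = 2.4×2.235×0.57 = 3.057 ft³/s
Panel 2-3: Δb = 9.1 ft, d̄ = (3.43+5.38)/2 = 4.405, v̄ = (0.82+0.87)/2 = 0.845 → q = 9.1×4.405×0.845 = 33.87 ft³/s
Panel 3-4: Δb = 2.8 ft, d̄ = (5.38+6.05)/2 = 5.715, v̄ = (0.87+0.93)/2 = 0.9 → q = 2.8×5.715×0.9 = 14.40 ft³/s
Panel 4-5: Δb = 11.2 ft, d̄ = (6.05+1.34)/2 = 3.695, v̄ = (0.93+0.58)/2 = 0.755 → q = 11.2×3.695×0.755 = 31.24 ft³/s
Q = Σ q = 82.58 ft³/s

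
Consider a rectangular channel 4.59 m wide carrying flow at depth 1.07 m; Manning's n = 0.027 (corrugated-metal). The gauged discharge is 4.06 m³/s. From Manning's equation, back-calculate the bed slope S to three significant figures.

A = b·y = 4.59 × 1.07 = 4.911 m²
P = b + 2y = 4.59 + 2×1.07 = 6.730 m
R = A/P = 4.911/6.730 = 0.7298 m
S = (Q·n / (1·A·R^(2/3)))² = (4.06×0.027 / (1×4.911×0.8106))² = 0.0007582

0.000758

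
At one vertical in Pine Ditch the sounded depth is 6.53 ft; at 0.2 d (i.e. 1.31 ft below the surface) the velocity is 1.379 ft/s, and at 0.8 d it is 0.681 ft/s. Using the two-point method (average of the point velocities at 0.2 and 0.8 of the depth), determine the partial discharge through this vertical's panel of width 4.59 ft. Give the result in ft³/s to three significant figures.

30.9 ft³/s

v̄ = (1.379 + 0.681) / 2 = 1.030 ft/s
q = v̄ × d × w = 1.030 × 6.53 × 4.59 = 30.87 ft³/s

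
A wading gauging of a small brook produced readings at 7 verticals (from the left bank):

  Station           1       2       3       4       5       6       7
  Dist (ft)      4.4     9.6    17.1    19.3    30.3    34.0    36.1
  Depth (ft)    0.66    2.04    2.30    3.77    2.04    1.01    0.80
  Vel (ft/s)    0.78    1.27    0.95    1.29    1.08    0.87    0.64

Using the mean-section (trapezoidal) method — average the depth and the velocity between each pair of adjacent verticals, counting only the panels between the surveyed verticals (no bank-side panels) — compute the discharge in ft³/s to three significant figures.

Panel 1-2: Δb = 5.2 ft, d̄ = (0.66+2.04)/2 = 1.35, v̄ = (0.78+1.27)/2 = 1.025 → q = 5.2×1.35×1.025 = 7.196 ft³/s
Panel 2-3: Δb = 7.5 ft, d̄ = (2.04+2.30)/2 = 2.17, v̄ = (1.27+0.95)/2 = 1.11 → q = 7.5×2.17×1.11 = 18.07 ft³/s
Panel 3-4: Δb = 2.2 ft, d̄ = (2.30+3.77)/2 = 3.035, v̄ = (0.95+1.29)/2 = 1.12 → q = 2.2×3.035×1.12 = 7.478 ft³/s
Panel 4-5: Δb = 11 ft, d̄ = (3.77+2.04)/2 = 2.905, v̄ = (1.29+1.08)/2 = 1.185 → q = 11×2.905×1.185 = 37.87 ft³/s
Panel 5-6: Δb = 3.7 ft, d̄ = (2.04+1.01)/2 = 1.525, v̄ = (1.08+0.87)/2 = 0.975 → q = 3.7×1.525×0.975 = 5.501 ft³/s
Panel 6-7: Δb = 2.1 ft, d̄ = (1.01+0.80)/2 = 0.905, v̄ = (0.87+0.64)/2 = 0.755 → q = 2.1×0.905×0.755 = 1.435 ft³/s
Q = Σ q = 77.54 ft³/s

77.5 ft³/s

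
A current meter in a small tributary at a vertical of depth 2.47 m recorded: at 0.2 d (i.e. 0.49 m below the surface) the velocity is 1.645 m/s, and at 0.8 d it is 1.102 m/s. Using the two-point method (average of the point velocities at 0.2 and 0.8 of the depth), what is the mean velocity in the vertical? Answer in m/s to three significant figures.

1.37 m/s

v̄ = (1.645 + 1.102) / 2 = 1.374 m/s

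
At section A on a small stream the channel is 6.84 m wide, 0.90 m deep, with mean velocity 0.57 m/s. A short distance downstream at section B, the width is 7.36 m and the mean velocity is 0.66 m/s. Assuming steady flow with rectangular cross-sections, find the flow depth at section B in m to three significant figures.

Q = A₁V₁ = (6.84×0.90) × 0.57 = 3.509 m³/s
d₂ = Q/(b₂ V₂) = 3.509/(7.36×0.66) = 0.7224 m

0.722 m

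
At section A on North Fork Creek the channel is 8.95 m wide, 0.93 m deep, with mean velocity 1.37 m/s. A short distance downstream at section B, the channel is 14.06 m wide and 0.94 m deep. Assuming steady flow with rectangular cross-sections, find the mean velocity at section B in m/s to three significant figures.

Q = A₁V₁ = (8.95×0.93) × 1.37 = 11.40 m³/s
A₂ = 14.06 × 0.94 = 13.22 m²
V₂ = Q/A₂ = 11.40/13.22 = 0.8628 m/s

0.863 m/s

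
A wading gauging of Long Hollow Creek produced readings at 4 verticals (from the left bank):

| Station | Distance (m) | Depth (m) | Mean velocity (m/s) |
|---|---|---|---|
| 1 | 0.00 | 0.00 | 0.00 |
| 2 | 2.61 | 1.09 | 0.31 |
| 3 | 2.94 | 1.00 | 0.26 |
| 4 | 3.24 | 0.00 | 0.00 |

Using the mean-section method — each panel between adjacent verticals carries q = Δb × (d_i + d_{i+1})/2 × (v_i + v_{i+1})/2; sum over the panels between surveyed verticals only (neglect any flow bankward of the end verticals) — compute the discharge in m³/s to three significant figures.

0.338 m³/s

Panel 1-2: Δb = 2.61 m, d̄ = (0.00+1.09)/2 = 0.545, v̄ = (0.00+0.31)/2 = 0.155 → q = 2.61×0.545×0.155 = 0.2205 m³/s
Panel 2-3: Δb = 0.33 m, d̄ = (1.09+1.00)/2 = 1.045, v̄ = (0.31+0.26)/2 = 0.285 → q = 0.33×1.045×0.285 = 0.09828 m³/s
Panel 3-4: Δb = 0.3 m, d̄ = (1.00+0.00)/2 = 0.5, v̄ = (0.26+0.00)/2 = 0.13 → q = 0.3×0.5×0.13 = 0.01950 m³/s
Q = Σ q = 0.3383 m³/s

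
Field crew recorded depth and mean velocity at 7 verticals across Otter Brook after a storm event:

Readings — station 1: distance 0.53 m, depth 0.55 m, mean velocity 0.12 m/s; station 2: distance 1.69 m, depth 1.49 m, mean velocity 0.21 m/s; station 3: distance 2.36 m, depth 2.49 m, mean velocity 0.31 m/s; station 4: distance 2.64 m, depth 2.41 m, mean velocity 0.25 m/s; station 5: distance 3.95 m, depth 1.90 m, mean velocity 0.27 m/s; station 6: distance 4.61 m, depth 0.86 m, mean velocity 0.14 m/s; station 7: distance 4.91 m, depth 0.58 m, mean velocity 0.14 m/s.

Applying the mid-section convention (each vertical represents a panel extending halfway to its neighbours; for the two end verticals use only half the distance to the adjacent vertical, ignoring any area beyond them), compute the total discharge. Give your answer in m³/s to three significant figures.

1.75 m³/s

w_1 = (1.69 − 0.53)/2 = 0.58 m; q_1 = 0.12 × 0.55 × 0.58 = 0.03828 m³/s
w_2 = (2.36 − 0.53)/2 = 0.915 m; q_2 = 0.21 × 1.49 × 0.915 = 0.2863 m³/s
w_3 = (2.64 − 1.69)/2 = 0.475 m; q_3 = 0.31 × 2.49 × 0.475 = 0.3667 m³/s
w_4 = (3.95 − 2.36)/2 = 0.795 m; q_4 = 0.25 × 2.41 × 0.795 = 0.4790 m³/s
w_5 = (4.61 − 2.64)/2 = 0.985 m; q_5 = 0.27 × 1.90 × 0.985 = 0.5053 m³/s
w_6 = (4.91 − 3.95)/2 = 0.48 m; q_6 = 0.14 × 0.86 × 0.48 = 0.05779 m³/s
w_7 = (4.91 − 4.61)/2 = 0.15 m; q_7 = 0.14 × 0.58 × 0.15 = 0.01218 m³/s
Q = Σ qᵢ = 1.746 m³/s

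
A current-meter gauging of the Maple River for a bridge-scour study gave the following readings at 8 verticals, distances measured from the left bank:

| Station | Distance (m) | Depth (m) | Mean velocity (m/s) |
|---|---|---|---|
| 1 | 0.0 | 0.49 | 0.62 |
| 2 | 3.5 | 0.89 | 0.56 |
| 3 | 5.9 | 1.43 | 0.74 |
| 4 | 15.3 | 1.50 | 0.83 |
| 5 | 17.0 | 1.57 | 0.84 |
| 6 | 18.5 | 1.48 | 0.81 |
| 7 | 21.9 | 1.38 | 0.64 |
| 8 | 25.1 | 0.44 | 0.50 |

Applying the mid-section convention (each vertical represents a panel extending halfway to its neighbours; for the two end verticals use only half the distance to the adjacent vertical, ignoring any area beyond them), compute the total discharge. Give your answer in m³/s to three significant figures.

23.5 m³/s

w_1 = (3.5 − 0.0)/2 = 1.75 m; q_1 = 0.62 × 0.49 × 1.75 = 0.5317 m³/s
w_2 = (5.9 − 0.0)/2 = 2.95 m; q_2 = 0.56 × 0.89 × 2.95 = 1.470 m³/s
w_3 = (15.3 − 3.5)/2 = 5.9 m; q_3 = 0.74 × 1.43 × 5.9 = 6.243 m³/s
w_4 = (17.0 − 5.9)/2 = 5.55 m; q_4 = 0.83 × 1.50 × 5.55 = 6.910 m³/s
w_5 = (18.5 − 15.3)/2 = 1.6 m; q_5 = 0.84 × 1.57 × 1.6 = 2.110 m³/s
w_6 = (21.9 − 17.0)/2 = 2.45 m; q_6 = 0.81 × 1.48 × 2.45 = 2.937 m³/s
w_7 = (25.1 − 18.5)/2 = 3.3 m; q_7 = 0.64 × 1.38 × 3.3 = 2.915 m³/s
w_8 = (25.1 − 21.9)/2 = 1.6 m; q_8 = 0.50 × 0.44 × 1.6 = 0.3520 m³/s
Q = Σ qᵢ = 23.47 m³/s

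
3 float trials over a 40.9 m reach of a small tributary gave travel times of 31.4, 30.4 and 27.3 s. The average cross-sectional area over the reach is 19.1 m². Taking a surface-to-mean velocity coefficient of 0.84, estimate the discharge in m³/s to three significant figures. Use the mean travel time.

22.1 m³/s

t̄ = (31.4 + 30.4 + 27.3) / 3 = 29.7 s
v_surface = L / t̄ = 40.9 / 29.7 = 1.377 m/s
v_mean = 0.84 × 1.377 = 1.157 m/s
Q = A × v_mean = 19.1 × 1.157 = 22.09 m³/s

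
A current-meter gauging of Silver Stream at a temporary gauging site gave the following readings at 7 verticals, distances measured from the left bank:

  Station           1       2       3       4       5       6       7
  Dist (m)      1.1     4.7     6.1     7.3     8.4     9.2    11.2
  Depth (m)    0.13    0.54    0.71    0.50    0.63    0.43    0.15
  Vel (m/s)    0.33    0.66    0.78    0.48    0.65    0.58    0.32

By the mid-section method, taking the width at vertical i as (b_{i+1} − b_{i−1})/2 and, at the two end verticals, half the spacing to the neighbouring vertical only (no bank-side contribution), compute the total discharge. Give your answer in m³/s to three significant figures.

w_1 = (4.7 − 1.1)/2 = 1.8 m; q_1 = 0.33 × 0.13 × 1.8 = 0.07722 m³/s
w_2 = (6.1 − 1.1)/2 = 2.5 m; q_2 = 0.66 × 0.54 × 2.5 = 0.8910 m³/s
w_3 = (7.3 − 4.7)/2 = 1.3 m; q_3 = 0.78 × 0.71 × 1.3 = 0.7199 m³/s
w_4 = (8.4 − 6.1)/2 = 1.15 m; q_4 = 0.48 × 0.50 × 1.15 = 0.2760 m³/s
w_5 = (9.2 − 7.3)/2 = 0.95 m; q_5 = 0.65 × 0.63 × 0.95 = 0.3890 m³/s
w_6 = (11.2 − 8.4)/2 = 1.4 m; q_6 = 0.58 × 0.43 × 1.4 = 0.3492 m³/s
w_7 = (11.2 − 9.2)/2 = 1 m; q_7 = 0.32 × 0.15 × 1 = 0.04800 m³/s
Q = Σ qᵢ = 2.750 m³/s

2.75 m³/s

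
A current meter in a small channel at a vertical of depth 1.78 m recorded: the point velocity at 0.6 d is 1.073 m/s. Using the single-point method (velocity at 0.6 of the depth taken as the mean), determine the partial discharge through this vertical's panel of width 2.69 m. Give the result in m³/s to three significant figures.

5.14 m³/s

v̄ = v₀.₆ = 1.073 m/s
q = v̄ × d × w = 1.073 × 1.78 × 2.69 = 5.138 m³/s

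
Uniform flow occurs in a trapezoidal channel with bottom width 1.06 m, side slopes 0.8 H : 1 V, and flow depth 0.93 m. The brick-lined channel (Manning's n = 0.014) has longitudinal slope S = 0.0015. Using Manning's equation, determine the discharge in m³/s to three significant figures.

2.87 m³/s

A = (b + z·y)·y = (1.06 + 0.8×0.93)×0.93 = 1.678 m²
P = b + 2y√(1+z²) = 1.06 + 2×0.93×√(1+0.8²) = 3.442 m
R = A/P = 1.678/3.442 = 0.4874 m
Q = (1/n)·A·R^(2/3)·S^(1/2) = (1/0.014) × 1.678 × 0.4874^(2/3) × 0.0015^(1/2) = 2.875 m³/s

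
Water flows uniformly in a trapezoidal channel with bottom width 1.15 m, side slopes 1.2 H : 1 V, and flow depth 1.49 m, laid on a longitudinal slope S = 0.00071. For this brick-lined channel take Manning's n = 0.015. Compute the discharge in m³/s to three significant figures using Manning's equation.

6.44 m³/s

A = (b + z·y)·y = (1.15 + 1.2×1.49)×1.49 = 4.378 m²
P = b + 2y√(1+z²) = 1.15 + 2×1.49×√(1+1.2²) = 5.805 m
R = A/P = 4.378/5.805 = 0.7541 m
Q = (1/n)·A·R^(2/3)·S^(1/2) = (1/0.015) × 4.378 × 0.7541^(2/3) × 0.00071^(1/2) = 6.443 m³/s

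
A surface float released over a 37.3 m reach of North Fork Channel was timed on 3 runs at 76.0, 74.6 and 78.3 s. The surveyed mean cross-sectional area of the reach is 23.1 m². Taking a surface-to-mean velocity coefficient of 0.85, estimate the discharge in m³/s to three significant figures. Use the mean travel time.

t̄ = (76.0 + 74.6 + 78.3) / 3 = 76.3 s
v_surface = L / t̄ = 37.3 / 76.3 = 0.4889 m/s
v_mean = 0.85 × 0.4889 = 0.4155 m/s
Q = A × v_mean = 23.1 × 0.4155 = 9.599 m³/s

9.60 m³/s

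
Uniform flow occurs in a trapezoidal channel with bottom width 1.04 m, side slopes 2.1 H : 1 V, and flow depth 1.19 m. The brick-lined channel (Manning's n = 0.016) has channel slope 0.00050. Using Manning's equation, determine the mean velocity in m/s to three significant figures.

1.04 m/s

A = (b + z·y)·y = (1.04 + 2.1×1.19)×1.19 = 4.211 m²
P = b + 2y√(1+z²) = 1.04 + 2×1.19×√(1+2.1²) = 6.576 m
R = A/P = 4.211/6.576 = 0.6404 m
Q = (1/n)·A·R^(2/3)·S^(1/2) = (1/0.016) × 4.211 × 0.6404^(2/3) × 0.00050^(1/2) = 4.373 m³/s
V = Q/A = 4.373/4.211 = 1.038 m/s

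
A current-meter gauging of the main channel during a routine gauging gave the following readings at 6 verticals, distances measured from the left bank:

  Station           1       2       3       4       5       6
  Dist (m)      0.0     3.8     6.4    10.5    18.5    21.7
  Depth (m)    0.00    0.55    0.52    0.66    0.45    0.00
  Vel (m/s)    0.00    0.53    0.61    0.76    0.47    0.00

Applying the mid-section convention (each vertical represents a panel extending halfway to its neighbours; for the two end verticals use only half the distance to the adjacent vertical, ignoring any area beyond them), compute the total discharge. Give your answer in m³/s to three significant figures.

6.21 m³/s

w_2 = (6.4 − 0.0)/2 = 3.2 m; q_2 = 0.53 × 0.55 × 3.2 = 0.9328 m³/s
w_3 = (10.5 − 3.8)/2 = 3.35 m; q_3 = 0.61 × 0.52 × 3.35 = 1.063 m³/s
w_4 = (18.5 − 6.4)/2 = 6.05 m; q_4 = 0.76 × 0.66 × 6.05 = 3.035 m³/s
w_5 = (21.7 − 10.5)/2 = 5.6 m; q_5 = 0.47 × 0.45 × 5.6 = 1.184 m³/s
Stations 1, 6 contribute zero (depth or velocity is 0).
Q = Σ qᵢ = 6.215 m³/s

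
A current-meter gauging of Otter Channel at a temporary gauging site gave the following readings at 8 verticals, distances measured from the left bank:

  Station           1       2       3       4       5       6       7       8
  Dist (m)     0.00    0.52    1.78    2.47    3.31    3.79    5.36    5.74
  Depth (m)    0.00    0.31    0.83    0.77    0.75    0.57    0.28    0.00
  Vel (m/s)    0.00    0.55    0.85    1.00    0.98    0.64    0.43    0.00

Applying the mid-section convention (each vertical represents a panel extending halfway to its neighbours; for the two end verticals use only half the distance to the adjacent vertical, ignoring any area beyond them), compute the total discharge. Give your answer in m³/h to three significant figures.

w_2 = (1.78 − 0.00)/2 = 0.89 m; q_2 = 0.55 × 0.31 × 0.89 = 0.1517 m³/s
w_3 = (2.47 − 0.52)/2 = 0.975 m; q_3 = 0.85 × 0.83 × 0.975 = 0.6879 m³/s
w_4 = (3.31 − 1.78)/2 = 0.765 m; q_4 = 1.00 × 0.77 × 0.765 = 0.5891 m³/s
w_5 = (3.79 − 2.47)/2 = 0.66 m; q_5 = 0.98 × 0.75 × 0.66 = 0.4851 m³/s
w_6 = (5.36 − 3.31)/2 = 1.025 m; q_6 = 0.64 × 0.57 × 1.025 = 0.3739 m³/s
w_7 = (5.74 − 3.79)/2 = 0.975 m; q_7 = 0.43 × 0.28 × 0.975 = 0.1174 m³/s
Stations 1, 8 contribute zero (depth or velocity is 0).
Q = Σ qᵢ = 2.405 m³/s
= 2.405 × 3600 = 8658 m³/h

8660 m³/h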